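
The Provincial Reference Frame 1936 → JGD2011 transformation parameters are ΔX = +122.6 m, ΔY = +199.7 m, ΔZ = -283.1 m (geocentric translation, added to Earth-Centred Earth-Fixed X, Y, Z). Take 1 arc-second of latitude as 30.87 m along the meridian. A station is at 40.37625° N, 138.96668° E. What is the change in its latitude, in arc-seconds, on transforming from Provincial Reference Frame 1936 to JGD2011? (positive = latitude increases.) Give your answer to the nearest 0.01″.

sin φ = 0.647804, cos φ = 0.761807, sin λ = 0.656498, cos λ = -0.754328.
North component: ΔN = −sin φ cos λ·ΔX − sin φ sin λ·ΔY + cos φ·ΔZ = −(0.647804)(-0.754328)(122.6) − (0.647804)(0.656498)(199.7) + (0.761807)(-283.1) = -240.69 m.
1° of latitude spans 3600 × 30.87 = 111132 m, so Δφ = -240.69 / 111132 × 3600 = -7.797″.

Δφ = -7.80″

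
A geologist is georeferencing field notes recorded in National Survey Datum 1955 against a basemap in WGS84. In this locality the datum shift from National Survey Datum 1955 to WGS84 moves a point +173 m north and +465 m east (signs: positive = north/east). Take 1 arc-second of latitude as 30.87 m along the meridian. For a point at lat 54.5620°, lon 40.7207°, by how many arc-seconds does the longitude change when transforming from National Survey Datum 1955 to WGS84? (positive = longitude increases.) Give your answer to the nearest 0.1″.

At latitude 54.5620°, cos φ = 0.579822.
1″ of longitude at this latitude = 30.87 × cos φ = 17.8991 m, so Δλ = 465.0 / 17.8991 = 25.979″.

Δλ = 26.0″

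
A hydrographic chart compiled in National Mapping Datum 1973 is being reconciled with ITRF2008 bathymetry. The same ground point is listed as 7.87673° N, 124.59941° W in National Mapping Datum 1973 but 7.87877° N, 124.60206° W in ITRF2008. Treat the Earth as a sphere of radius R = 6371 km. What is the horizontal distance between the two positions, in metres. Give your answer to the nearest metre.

Δφ = 7.87877° − 7.87673° = +0.00204°; Δλ = -124.60206° − -124.59941° = -0.00265°.
1° along a meridian = πR/180 = 111195 m.
ΔN = Δφ × 111195 = 226.8 m; ΔE = Δλ × 111195 × cos(7.87673°) = -0.00265 × 111195 × 0.990565 = -291.9 m.
Distance = √(ΔE² + ΔN²) = √((-291.9)² + 226.8²) = 369.7 m.

370 m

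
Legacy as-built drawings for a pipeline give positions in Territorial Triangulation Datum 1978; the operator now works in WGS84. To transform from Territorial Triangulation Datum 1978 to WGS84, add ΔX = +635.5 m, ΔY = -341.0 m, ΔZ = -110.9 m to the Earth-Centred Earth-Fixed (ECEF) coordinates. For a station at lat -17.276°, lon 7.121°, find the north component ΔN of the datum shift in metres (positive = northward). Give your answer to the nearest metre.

At φ = -17.276°, λ = 7.121°: sin φ = -0.296975, cos φ = 0.954885, sin λ = 0.123965, cos λ = 0.992287.
ΔN = −sin φ cos λ·ΔX − sin φ sin λ·ΔY + cos φ·ΔZ = −(-0.296975)(0.992287)(635.5) − (-0.296975)(0.123965)(-341.0) + (0.954885)(-110.9) = 68.82 m.

ΔN = 69 m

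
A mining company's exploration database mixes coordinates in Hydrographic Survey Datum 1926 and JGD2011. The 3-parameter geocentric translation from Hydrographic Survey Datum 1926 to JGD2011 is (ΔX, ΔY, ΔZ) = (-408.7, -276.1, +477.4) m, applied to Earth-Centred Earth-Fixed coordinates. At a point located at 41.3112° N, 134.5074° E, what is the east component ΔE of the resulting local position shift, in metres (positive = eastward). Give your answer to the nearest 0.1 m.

ΔE = 485.0 m

At φ = 41.3112°, λ = 134.5074°: sin φ = 0.660149, cos φ = 0.751135, sin λ = 0.713160, cos λ = -0.701001.
ΔE = −sin λ·ΔX + cos λ·ΔY = −(0.713160)·(-408.7) + (-0.701001)·(-276.1) = 485.01 m.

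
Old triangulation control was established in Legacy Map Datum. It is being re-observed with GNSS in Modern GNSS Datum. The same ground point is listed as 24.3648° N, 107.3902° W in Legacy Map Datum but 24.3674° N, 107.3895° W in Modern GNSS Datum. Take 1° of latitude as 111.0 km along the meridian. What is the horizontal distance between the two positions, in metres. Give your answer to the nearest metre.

297 m

Δφ = 24.3674° − 24.3648° = +0.0026°; Δλ = -107.3895° − -107.3902° = +0.0007°.
ΔN = Δφ × 111000 = 288.6 m; ΔE = Δλ × 111000 × cos(24.3648°) = +0.0007 × 111000 × 0.910937 = 70.8 m.
Distance = √(ΔE² + ΔN²) = √(70.8² + 288.6²) = 297.2 m.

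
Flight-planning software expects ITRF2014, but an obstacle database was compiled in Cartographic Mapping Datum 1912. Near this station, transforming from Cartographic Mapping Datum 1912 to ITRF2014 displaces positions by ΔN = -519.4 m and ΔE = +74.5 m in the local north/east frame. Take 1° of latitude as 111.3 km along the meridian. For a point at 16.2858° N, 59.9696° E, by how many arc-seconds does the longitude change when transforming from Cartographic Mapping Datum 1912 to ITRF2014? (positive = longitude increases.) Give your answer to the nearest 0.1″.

Δλ = 2.5″

At latitude 16.2858°, cos φ = 0.959875.
1° of longitude at this latitude = 111.3 × cos φ = 106.83 km, so Δλ = 74.5 / 106834.1 = 0.0006973° = 2.510″.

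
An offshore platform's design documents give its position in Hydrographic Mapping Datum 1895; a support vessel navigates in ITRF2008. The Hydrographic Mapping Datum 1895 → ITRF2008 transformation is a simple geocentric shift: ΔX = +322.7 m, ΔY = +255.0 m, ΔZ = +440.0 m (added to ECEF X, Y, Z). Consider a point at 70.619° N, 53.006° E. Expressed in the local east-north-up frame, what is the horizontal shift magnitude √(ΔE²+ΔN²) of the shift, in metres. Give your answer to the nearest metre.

At φ = 70.619°, λ = 53.006°: sin φ = 0.943333, cos φ = 0.331848, sin λ = 0.798699, cos λ = 0.601731.
ΔE = −sin λ·ΔX + cos λ·ΔY = −(0.798699)·(322.7) + (0.601731)·(255.0) = -104.30 m.
ΔN = −sin φ cos λ·ΔX − sin φ sin λ·ΔY + cos φ·ΔZ = −(0.943333)(0.601731)(322.7) − (0.943333)(0.798699)(255.0) + (0.331848)(440.0) = -229.29 m.
Horizontal magnitude = √(ΔE² + ΔN²) = √((-104.30)² + (-229.29)²) = 251.90 m.

252 m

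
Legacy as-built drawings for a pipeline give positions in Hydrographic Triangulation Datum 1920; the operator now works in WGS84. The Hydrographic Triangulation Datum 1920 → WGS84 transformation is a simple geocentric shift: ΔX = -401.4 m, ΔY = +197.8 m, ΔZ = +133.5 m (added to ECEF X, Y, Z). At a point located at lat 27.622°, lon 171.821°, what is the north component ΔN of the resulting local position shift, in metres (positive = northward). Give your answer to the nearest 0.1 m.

At φ = 27.622°, λ = 171.821°: sin φ = 0.463636, cos φ = 0.886026, sin λ = 0.142266, cos λ = -0.989828.
ΔN = −sin φ cos λ·ΔX − sin φ sin λ·ΔY + cos φ·ΔZ = −(0.463636)(-0.989828)(-401.4) − (0.463636)(0.142266)(197.8) + (0.886026)(133.5) = -78.97 m.

ΔN = -79.0 m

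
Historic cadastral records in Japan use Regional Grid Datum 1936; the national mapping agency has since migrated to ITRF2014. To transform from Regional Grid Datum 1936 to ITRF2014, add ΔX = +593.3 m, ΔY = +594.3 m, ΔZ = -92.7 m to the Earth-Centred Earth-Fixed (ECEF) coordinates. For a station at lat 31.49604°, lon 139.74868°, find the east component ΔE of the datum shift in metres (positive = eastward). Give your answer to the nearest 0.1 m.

The local east axis at (φ, λ) is (−sin λ, cos λ, 0), so ΔE = −sin(139.74868°)·593.3 + cos(139.74868°)·594.3 = -836.94 m.

ΔE = -836.9 m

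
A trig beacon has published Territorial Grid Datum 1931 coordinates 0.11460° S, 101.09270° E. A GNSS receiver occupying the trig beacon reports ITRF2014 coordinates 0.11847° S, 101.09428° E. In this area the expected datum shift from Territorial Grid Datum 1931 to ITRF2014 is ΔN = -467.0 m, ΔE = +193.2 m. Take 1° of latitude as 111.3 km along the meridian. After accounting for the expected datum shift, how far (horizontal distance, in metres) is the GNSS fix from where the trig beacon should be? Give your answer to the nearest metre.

Observed coordinate differences: Δφ = -0.00387°, Δλ = +0.00158°.
Converting to metres (1° lat = 111300 m, cos φ = 0.999998): observed ΔN = -430.7 m, observed ΔE = 175.9 m.
Subtracting the expected shift leaves a residual of -430.7 − (-467.0) = 36.3 m north and 175.9 − (193.2) = -17.3 m east.
Residual distance = √(36.3² + (-17.3)²) = 40.2 m.

40 m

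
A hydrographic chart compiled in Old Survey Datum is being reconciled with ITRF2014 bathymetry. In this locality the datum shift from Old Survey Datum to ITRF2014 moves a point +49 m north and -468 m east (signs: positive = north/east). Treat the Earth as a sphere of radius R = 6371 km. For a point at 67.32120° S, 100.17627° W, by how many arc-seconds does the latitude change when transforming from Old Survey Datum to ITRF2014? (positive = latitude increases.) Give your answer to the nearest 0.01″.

Δφ = 1.59″

On a sphere of radius R, 1 rad of latitude = R, so Δφ = ΔN / R = 49.0 / 6371000 = 7.6911e-06 rad = 1.586″.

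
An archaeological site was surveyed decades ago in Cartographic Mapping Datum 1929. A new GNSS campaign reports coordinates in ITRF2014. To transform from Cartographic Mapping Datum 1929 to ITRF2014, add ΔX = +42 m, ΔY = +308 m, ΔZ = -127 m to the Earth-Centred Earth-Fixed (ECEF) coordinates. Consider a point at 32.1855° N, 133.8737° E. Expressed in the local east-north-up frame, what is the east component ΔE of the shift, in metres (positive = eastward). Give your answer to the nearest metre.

ΔE = -244 m

The local east axis at (φ, λ) is (−sin λ, cos λ, 0), so ΔE = −sin(133.8737°)·42 + cos(133.8737°)·308 = -243.74 m.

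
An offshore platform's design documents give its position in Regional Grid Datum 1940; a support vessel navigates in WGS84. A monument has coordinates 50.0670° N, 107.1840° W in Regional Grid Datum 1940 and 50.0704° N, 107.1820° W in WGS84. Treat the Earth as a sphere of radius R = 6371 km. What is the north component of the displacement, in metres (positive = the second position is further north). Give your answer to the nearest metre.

ΔN = 378 m

Δφ = 50.0704° − 50.0670° = +0.0034°; Δλ = -107.1820° − -107.1840° = +0.0020°.
1° along a meridian = πR/180 = 111195 m.
ΔN = Δφ × 111195 = 378.1 m; ΔE = Δλ × 111195 × cos(50.0670°) = +0.0020 × 111195 × 0.641891 = 142.8 m.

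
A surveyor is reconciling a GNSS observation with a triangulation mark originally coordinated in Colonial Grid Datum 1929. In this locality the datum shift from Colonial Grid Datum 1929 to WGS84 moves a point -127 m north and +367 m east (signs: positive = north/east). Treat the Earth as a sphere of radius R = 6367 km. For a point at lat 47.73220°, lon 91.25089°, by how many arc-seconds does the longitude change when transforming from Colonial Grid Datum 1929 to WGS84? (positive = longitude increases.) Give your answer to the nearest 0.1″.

At latitude 47.73220°, cos φ = 0.672597.
One radian of longitude at latitude φ spans R cos φ, so Δλ = ΔE / (R cos φ) = 367.0 / (6367000 × 0.672597) = 8.5699e-05 rad = 17.677″.

Δλ = 17.7″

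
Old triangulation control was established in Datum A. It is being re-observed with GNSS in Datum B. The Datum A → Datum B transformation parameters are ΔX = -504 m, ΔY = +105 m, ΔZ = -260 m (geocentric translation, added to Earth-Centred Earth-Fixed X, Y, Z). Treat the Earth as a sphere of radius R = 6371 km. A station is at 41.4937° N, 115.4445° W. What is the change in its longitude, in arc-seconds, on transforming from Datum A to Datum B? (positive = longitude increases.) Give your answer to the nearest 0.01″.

Δλ = -21.62″

sin φ = 0.662538, cos φ = 0.749029, sin λ = -0.903002, cos λ = -0.429637.
East component: ΔE = −sin λ·ΔX + cos λ·ΔY = −(-0.903002)(-504) + (-0.429637)(105) = -500.22 m.
1° of latitude spans πR/180 = 111195 m; at latitude φ, 1° of longitude spans that × cos φ = 83288.2 m, so Δλ = -500.22 / 83288.2 × 3600 = -21.621″.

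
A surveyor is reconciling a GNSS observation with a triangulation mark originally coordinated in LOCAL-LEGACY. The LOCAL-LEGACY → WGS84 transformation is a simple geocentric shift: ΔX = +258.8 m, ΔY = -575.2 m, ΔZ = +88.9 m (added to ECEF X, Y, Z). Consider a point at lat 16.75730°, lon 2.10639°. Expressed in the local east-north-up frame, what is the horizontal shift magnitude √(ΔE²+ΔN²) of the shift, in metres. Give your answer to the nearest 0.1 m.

At φ = 16.75730°, λ = 2.10639°: sin φ = 0.288318, cos φ = 0.957535, sin λ = 0.036755, cos λ = 0.999324.
ΔE = −sin λ·ΔX + cos λ·ΔY = −(0.036755)·(258.8) + (0.999324)·(-575.2) = -584.32 m.
ΔN = −sin φ cos λ·ΔX − sin φ sin λ·ΔY + cos φ·ΔZ = −(0.288318)(0.999324)(258.8) − (0.288318)(0.036755)(-575.2) + (0.957535)(88.9) = 16.65 m.
Horizontal magnitude = √(ΔE² + ΔN²) = √((-584.32)² + 16.65²) = 584.56 m.

584.6 m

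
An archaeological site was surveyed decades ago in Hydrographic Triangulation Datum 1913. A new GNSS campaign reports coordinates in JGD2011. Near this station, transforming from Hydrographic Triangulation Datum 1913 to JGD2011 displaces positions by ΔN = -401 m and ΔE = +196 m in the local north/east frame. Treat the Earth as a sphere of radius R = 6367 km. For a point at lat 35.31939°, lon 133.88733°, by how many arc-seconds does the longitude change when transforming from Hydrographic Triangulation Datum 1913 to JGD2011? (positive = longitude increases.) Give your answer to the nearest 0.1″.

Δλ = 7.8″

At latitude 35.31939°, cos φ = 0.815942.
One radian of longitude at latitude φ spans R cos φ, so Δλ = ΔE / (R cos φ) = 196.0 / (6367000 × 0.815942) = 3.7728e-05 rad = 7.782″.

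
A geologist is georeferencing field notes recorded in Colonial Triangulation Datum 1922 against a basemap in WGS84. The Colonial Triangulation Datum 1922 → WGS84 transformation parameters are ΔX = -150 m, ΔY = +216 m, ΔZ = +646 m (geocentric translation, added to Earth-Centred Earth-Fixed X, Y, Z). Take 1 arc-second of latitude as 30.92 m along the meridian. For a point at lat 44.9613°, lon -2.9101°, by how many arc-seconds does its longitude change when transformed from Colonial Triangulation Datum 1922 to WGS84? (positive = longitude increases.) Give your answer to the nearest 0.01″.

sin φ = 0.706629, cos φ = 0.707584, sin λ = -0.050769, cos λ = 0.998710.
East component: ΔE = −sin λ·ΔX + cos λ·ΔY = −(-0.050769)(-150) + (0.998710)(216) = 208.11 m.
1° of latitude spans 3600 × 30.92 = 111312 m; at latitude φ, 1° of longitude spans that × cos φ = 78762.6 m, so Δλ = 208.11 / 78762.6 × 3600 = 9.512″.

Δλ = 9.51″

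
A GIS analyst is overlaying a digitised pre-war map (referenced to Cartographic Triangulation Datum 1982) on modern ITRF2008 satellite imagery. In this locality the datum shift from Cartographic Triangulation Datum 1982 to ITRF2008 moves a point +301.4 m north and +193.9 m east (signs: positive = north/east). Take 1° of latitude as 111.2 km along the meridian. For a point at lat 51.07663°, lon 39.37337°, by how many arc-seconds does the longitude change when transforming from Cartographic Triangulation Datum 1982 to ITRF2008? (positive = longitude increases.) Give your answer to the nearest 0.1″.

At latitude 51.07663°, cos φ = 0.628280.
1° of longitude at this latitude = 111.2 × cos φ = 69.86 km, so Δλ = 193.9 / 69864.8 = 0.0027754° = 9.991″.

Δλ = 10.0″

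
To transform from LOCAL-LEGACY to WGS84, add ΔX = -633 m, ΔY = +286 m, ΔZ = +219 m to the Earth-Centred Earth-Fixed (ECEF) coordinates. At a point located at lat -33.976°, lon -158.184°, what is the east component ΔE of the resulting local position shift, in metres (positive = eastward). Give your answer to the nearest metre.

ΔE = -501 m

At φ = -33.976°, λ = -158.184°: sin φ = -0.558846, cos φ = 0.829272, sin λ = -0.371627, cos λ = -0.928382.
ΔE = −sin λ·ΔX + cos λ·ΔY = −(-0.371627)·(-633) + (-0.928382)·(286) = -500.76 m.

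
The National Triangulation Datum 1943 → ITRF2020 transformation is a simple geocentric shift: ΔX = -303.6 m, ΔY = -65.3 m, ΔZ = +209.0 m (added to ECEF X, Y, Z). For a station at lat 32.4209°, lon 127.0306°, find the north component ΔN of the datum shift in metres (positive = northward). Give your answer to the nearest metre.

At φ = 32.4209°, λ = 127.0306°: sin φ = 0.536135, cos φ = 0.844132, sin λ = 0.798314, cos λ = -0.602241.
ΔN = −sin φ cos λ·ΔX − sin φ sin λ·ΔY + cos φ·ΔZ = −(0.536135)(-0.602241)(-303.6) − (0.536135)(0.798314)(-65.3) + (0.844132)(209.0) = 106.35 m.

ΔN = 106 m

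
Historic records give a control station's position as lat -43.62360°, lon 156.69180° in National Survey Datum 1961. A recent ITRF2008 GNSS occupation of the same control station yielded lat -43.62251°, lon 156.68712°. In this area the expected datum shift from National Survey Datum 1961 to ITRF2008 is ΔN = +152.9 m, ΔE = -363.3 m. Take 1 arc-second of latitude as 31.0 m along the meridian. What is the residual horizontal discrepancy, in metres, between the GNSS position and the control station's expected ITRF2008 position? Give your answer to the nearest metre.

35 m

Observed coordinate differences: Δφ = +0.00109°, Δλ = -0.00468°.
Converting to metres (1° lat = 111600 m, cos φ = 0.723888): observed ΔN = 121.6 m, observed ΔE = -378.1 m.
Subtracting the expected shift leaves a residual of 121.6 − (152.9) = -31.3 m north and -378.1 − (-363.3) = -14.8 m east.
Residual distance = √((-31.3)² + (-14.8)²) = 34.6 m.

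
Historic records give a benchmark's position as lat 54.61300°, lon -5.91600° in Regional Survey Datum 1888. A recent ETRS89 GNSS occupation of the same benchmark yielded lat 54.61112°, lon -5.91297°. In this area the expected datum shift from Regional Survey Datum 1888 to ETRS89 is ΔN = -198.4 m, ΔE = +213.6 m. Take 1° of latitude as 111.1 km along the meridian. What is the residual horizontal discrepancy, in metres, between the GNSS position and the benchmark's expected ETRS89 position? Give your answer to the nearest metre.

Observed coordinate differences: Δφ = -0.00188°, Δλ = +0.00303°.
Converting to metres (1° lat = 111100 m, cos φ = 0.579096): observed ΔN = -208.9 m, observed ΔE = 194.9 m.
Subtracting the expected shift leaves a residual of -208.9 − (-198.4) = -10.5 m north and 194.9 − (213.6) = -18.7 m east.
Residual distance = √((-10.5)² + (-18.7)²) = 21.4 m.

21 m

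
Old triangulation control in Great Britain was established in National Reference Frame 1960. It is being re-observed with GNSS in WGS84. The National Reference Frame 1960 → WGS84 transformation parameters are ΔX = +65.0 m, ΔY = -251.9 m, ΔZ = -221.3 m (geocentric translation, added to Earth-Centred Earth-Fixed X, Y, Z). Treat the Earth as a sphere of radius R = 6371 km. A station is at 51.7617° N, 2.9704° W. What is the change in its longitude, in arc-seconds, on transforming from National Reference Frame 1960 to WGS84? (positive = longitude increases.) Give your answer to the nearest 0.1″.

sin φ = 0.785443, cos φ = 0.618934, sin λ = -0.051820, cos λ = 0.998656.
East component: ΔE = −sin λ·ΔX + cos λ·ΔY = −(-0.051820)(65.0) + (0.998656)(-251.9) = -248.19 m.
1° of latitude spans πR/180 = 111195 m; at latitude φ, 1° of longitude spans that × cos φ = 68822.3 m, so Δλ = -248.19 / 68822.3 × 3600 = -12.983″.

Δλ = -13.0″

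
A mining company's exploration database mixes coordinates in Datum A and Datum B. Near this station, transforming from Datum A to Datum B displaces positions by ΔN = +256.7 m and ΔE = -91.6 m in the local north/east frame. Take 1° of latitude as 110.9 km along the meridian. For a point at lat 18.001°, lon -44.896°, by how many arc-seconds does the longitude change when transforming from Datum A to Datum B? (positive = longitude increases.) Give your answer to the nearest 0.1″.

At latitude 18.001°, cos φ = 0.951051.
1° of longitude at this latitude = 110.9 × cos φ = 105.47 km, so Δλ = -91.6 / 105471.6 = -0.0008685° = -3.127″.

Δλ = -3.1″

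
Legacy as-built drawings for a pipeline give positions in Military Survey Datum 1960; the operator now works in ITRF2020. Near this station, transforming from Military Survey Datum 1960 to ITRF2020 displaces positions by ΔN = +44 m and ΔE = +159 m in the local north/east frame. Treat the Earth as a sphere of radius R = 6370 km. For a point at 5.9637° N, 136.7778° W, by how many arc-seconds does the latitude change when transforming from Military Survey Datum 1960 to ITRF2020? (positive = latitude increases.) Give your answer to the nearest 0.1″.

Δφ = 1.4″

On a sphere of radius R, 1 rad of latitude = R, so Δφ = ΔN / R = 44.0 / 6370000 = 6.9074e-06 rad = 1.425″.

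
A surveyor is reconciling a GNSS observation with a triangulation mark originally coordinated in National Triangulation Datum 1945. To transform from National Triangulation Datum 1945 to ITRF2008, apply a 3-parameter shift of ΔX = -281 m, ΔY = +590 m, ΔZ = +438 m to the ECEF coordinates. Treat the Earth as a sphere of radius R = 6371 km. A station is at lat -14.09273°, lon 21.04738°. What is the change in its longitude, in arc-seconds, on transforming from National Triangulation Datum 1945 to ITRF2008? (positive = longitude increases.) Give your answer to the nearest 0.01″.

sin φ = -0.243492, cos φ = 0.969903, sin λ = 0.359140, cos λ = 0.933284.
East component: ΔE = −sin λ·ΔX + cos λ·ΔY = −(0.359140)(-281) + (0.933284)(590) = 651.56 m.
1° of latitude spans πR/180 = 111195 m; at latitude φ, 1° of longitude spans that × cos φ = 107848.3 m, so Δλ = 651.56 / 107848.3 × 3600 = 21.749″.

Δλ = 21.75″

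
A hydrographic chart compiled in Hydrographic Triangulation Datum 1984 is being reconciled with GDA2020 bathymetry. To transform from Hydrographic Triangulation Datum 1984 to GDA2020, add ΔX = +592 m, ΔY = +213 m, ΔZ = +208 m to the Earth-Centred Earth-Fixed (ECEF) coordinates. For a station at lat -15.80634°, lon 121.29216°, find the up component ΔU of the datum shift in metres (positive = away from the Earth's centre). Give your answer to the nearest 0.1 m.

At φ = -15.80634°, λ = 121.29216°: sin φ = -0.272387, cos φ = 0.962188, sin λ = 0.854530, cos λ = -0.519402.
ΔU = cos φ cos λ·ΔX + cos φ sin λ·ΔY + sin φ·ΔZ = (0.962188)(-0.519402)(592) + (0.962188)(0.854530)(213) + (-0.272387)(208) = -177.38 m.

ΔU = -177.4 m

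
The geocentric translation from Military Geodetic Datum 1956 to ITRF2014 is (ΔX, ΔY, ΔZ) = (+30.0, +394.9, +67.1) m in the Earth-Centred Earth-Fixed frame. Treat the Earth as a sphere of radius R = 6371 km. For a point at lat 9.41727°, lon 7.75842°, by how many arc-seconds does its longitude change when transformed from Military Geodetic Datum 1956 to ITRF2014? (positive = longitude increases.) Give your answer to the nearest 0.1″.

sin φ = 0.163623, cos φ = 0.986523, sin λ = 0.134997, cos λ = 0.990846.
East component: ΔE = −sin λ·ΔX + cos λ·ΔY = −(0.134997)(30.0) + (0.990846)(394.9) = 387.24 m.
1° of latitude spans πR/180 = 111195 m; at latitude φ, 1° of longitude spans that × cos φ = 109696.3 m, so Δλ = 387.24 / 109696.3 × 3600 = 12.708″.

Δλ = 12.7″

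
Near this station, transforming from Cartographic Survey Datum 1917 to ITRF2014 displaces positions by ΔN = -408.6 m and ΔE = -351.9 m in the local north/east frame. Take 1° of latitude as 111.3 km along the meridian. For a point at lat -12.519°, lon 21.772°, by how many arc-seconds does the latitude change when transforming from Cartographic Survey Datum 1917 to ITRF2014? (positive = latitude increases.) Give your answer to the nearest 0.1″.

1° of latitude = 111.3 km, so Δφ = -408.6 / 111300 = -0.0036712° = -13.216″.

Δφ = -13.2″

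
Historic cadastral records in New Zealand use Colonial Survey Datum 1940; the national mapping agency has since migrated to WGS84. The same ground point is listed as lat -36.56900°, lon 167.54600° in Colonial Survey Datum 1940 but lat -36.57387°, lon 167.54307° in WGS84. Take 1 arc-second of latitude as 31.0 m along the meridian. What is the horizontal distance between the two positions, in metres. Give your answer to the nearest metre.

Δφ = -36.57387° − -36.56900° = -0.00487°; Δλ = 167.54307° − 167.54600° = -0.00293°.
1° of latitude = 3600 × 31.00 = 111600 m.
ΔN = Δφ × 111600 = -543.5 m; ΔE = Δλ × 111600 × cos(-36.56900°) = -0.00293 × 111600 × 0.803140 = -262.6 m.
Distance = √(ΔE² + ΔN²) = √((-262.6)² + (-543.5)²) = 603.6 m.

604 m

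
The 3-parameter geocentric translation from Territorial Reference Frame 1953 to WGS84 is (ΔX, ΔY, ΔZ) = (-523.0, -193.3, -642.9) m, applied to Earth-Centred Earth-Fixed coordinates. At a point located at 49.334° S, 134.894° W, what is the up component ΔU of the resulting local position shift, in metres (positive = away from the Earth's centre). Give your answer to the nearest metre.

ΔU = 817 m

The local up (radial) axis is (cos φ cos λ, cos φ sin λ, sin φ), giving ΔU = 240.544 + 89.234 + 487.653 = 817.43 m.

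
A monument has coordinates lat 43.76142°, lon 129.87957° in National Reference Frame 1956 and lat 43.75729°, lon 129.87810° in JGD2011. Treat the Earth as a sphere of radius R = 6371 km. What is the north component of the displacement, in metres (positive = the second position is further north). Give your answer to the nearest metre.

Δφ = 43.75729° − 43.76142° = -0.00413°; Δλ = 129.87810° − 129.87957° = -0.00147°.
1° along a meridian = πR/180 = 111195 m.
ΔN = Δφ × 111195 = -459.2 m; ΔE = Δλ × 111195 × cos(43.76142°) = -0.00147 × 111195 × 0.722226 = -118.1 m.

ΔN = -459 m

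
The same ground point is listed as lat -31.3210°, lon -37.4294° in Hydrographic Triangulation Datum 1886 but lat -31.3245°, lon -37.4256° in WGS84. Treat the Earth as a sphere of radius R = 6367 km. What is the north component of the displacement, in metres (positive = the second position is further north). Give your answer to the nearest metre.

ΔN = -389 m

Δφ = -31.3245° − -31.3210° = -0.0035°; Δλ = -37.4256° − -37.4294° = +0.0038°.
1° along a meridian = πR/180 = 111125 m.
ΔN = Δφ × 111125 = -388.9 m; ΔE = Δλ × 111125 × cos(-31.3210°) = +0.0038 × 111125 × 0.854268 = 360.7 m.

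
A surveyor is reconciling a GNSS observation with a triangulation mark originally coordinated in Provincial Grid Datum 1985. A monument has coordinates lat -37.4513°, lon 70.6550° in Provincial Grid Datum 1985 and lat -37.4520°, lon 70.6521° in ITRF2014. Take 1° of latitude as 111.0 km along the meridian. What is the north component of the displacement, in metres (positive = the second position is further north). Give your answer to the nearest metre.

ΔN = -78 m

Δφ = -37.4520° − -37.4513° = -0.0007°; Δλ = 70.6521° − 70.6550° = -0.0029°.
ΔN = Δφ × 111000 = -77.7 m; ΔE = Δλ × 111000 × cos(-37.4513°) = -0.0029 × 111000 × 0.793870 = -255.5 m.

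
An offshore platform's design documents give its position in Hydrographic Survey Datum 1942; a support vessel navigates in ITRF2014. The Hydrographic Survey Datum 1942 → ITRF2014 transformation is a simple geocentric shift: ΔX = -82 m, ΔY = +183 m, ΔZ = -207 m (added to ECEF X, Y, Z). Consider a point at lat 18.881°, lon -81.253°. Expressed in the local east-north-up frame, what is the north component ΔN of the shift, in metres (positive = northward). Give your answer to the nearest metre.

ΔN = -133 m

At φ = 18.881°, λ = -81.253°: sin φ = 0.323604, cos φ = 0.946193, sin λ = -0.988369, cos λ = 0.152072.
ΔN = −sin φ cos λ·ΔX − sin φ sin λ·ΔY + cos φ·ΔZ = −(0.323604)(0.152072)(-82) − (0.323604)(-0.988369)(183) + (0.946193)(-207) = -133.30 m.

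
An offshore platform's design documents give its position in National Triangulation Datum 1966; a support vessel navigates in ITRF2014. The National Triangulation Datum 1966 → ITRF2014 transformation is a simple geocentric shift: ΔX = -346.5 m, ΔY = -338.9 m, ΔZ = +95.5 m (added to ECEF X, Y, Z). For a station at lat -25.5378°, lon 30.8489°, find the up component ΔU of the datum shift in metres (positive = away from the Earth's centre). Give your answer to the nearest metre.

At φ = -25.5378°, λ = 30.8489°: sin φ = -0.431106, cos φ = 0.902301, sin λ = 0.512776, cos λ = 0.858523.
ΔU = cos φ cos λ·ΔX + cos φ sin λ·ΔY + sin φ·ΔZ = (0.902301)(0.858523)(-346.5) + (0.902301)(0.512776)(-338.9) + (-0.431106)(95.5) = -466.39 m.

ΔU = -466 m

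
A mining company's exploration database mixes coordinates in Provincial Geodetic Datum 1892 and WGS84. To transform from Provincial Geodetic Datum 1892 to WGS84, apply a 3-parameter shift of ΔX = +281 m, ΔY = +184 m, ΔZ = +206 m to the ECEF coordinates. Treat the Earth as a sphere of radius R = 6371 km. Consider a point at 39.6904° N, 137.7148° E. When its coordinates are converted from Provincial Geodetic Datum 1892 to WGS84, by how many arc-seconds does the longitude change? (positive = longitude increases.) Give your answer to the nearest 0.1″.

Δλ = -13.7″

sin φ = 0.638639, cos φ = 0.769507, sin λ = 0.672821, cos λ = -0.739805.
East component: ΔE = −sin λ·ΔX + cos λ·ΔY = −(0.672821)(281) + (-0.739805)(184) = -325.19 m.
1° of latitude spans πR/180 = 111195 m; at latitude φ, 1° of longitude spans that × cos φ = 85565.2 m, so Δλ = -325.19 / 85565.2 × 3600 = -13.682″.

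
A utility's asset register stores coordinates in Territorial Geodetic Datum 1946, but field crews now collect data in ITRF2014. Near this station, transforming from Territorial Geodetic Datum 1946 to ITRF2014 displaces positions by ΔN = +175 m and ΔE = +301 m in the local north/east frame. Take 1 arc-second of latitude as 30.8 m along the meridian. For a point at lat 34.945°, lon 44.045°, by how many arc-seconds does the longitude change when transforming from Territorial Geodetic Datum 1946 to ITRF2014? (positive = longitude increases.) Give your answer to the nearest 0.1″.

Δλ = 11.9″

At latitude 34.945°, cos φ = 0.819702.
1″ of longitude at this latitude = 30.80 × cos φ = 25.2468 m, so Δλ = 301.0 / 25.2468 = 11.922″.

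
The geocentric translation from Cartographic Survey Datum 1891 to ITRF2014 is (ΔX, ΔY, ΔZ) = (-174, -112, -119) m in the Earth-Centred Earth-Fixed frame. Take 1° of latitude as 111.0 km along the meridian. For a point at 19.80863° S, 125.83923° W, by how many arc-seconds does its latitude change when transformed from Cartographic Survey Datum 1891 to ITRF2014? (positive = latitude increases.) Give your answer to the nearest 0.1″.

sin φ = -0.338880, cos φ = 0.940830, sin λ = -0.810663, cos λ = -0.585513.
North component: ΔN = −sin φ cos λ·ΔX − sin φ sin λ·ΔY + cos φ·ΔZ = −(-0.338880)(-0.585513)(-174) − (-0.338880)(-0.810663)(-112) + (0.940830)(-119) = -46.67 m.
1° of latitude spans 111000 m, so Δφ = -46.67 / 111000 × 3600 = -1.513″.

Δφ = -1.5″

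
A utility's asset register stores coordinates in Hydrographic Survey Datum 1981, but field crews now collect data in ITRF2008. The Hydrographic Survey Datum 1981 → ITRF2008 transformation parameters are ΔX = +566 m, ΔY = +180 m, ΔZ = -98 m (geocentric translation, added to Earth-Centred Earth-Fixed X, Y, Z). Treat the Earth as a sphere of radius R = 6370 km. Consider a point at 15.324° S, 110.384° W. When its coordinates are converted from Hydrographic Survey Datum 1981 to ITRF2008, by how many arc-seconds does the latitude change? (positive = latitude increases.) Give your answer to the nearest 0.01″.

sin φ = -0.264277, cos φ = 0.964447, sin λ = -0.937379, cos λ = -0.348310.
North component: ΔN = −sin φ cos λ·ΔX − sin φ sin λ·ΔY + cos φ·ΔZ = −(-0.264277)(-0.348310)(566) − (-0.264277)(-0.937379)(180) + (0.964447)(-98) = -191.21 m.
1° of latitude spans πR/180 = 111177 m, so Δφ = -191.21 / 111177 × 3600 = -6.191″.

Δφ = -6.19″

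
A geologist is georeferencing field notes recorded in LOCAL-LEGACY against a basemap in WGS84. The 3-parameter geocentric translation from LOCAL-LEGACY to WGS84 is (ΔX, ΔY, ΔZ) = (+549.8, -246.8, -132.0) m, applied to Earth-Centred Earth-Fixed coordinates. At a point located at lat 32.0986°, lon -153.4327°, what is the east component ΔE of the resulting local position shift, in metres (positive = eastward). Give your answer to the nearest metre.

At φ = 32.0986°, λ = -153.4327°: sin φ = 0.531378, cos φ = 0.847135, sin λ = -0.447249, cos λ = -0.894410.
ΔE = −sin λ·ΔX + cos λ·ΔY = −(-0.447249)·(549.8) + (-0.894410)·(-246.8) = 466.64 m.

ΔE = 467 m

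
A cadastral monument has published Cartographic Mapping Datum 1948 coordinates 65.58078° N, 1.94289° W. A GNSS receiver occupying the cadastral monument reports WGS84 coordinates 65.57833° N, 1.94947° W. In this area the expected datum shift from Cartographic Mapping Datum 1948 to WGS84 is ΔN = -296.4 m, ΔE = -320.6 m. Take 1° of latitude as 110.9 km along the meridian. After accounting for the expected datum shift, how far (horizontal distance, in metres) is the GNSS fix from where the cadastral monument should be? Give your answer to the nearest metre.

31 m

Observed coordinate differences: Δφ = -0.00245°, Δλ = -0.00658°.
Converting to metres (1° lat = 110900 m, cos φ = 0.413410): observed ΔN = -271.7 m, observed ΔE = -301.7 m.
Subtracting the expected shift leaves a residual of -271.7 − (-296.4) = 24.7 m north and -301.7 − (-320.6) = 18.9 m east.
Residual distance = √(24.7² + 18.9²) = 31.1 m.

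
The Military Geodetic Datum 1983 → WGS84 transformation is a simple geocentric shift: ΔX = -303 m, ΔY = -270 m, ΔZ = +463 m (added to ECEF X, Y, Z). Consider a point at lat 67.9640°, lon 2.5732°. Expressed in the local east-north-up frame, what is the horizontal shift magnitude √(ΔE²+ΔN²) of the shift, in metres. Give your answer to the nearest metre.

At φ = 67.9640°, λ = 2.5732°: sin φ = 0.926948, cos φ = 0.375189, sin λ = 0.044896, cos λ = 0.998992.
ΔE = −sin λ·ΔX + cos λ·ΔY = −(0.044896)·(-303) + (0.998992)·(-270) = -256.12 m.
ΔN = −sin φ cos λ·ΔX − sin φ sin λ·ΔY + cos φ·ΔZ = −(0.926948)(0.998992)(-303) − (0.926948)(0.044896)(-270) + (0.375189)(463) = 465.53 m.
Horizontal magnitude = √(ΔE² + ΔN²) = √((-256.12)² + 465.53²) = 531.34 m.

531 m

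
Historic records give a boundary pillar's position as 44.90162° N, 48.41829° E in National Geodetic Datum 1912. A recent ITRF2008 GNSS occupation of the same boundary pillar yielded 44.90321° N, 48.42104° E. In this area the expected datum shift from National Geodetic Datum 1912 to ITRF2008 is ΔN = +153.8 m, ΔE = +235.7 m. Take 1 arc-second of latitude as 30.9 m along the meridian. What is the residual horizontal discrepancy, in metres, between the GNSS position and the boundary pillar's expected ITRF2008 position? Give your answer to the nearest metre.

30 m

Observed coordinate differences: Δφ = +0.00159°, Δλ = +0.00275°.
Converting to metres (1° lat = 111240 m, cos φ = 0.708320): observed ΔN = 176.9 m, observed ΔE = 216.7 m.
Subtracting the expected shift leaves a residual of 176.9 − (153.8) = 23.1 m north and 216.7 − (235.7) = -19.0 m east.
Residual distance = √(23.1² + (-19.0)²) = 29.9 m.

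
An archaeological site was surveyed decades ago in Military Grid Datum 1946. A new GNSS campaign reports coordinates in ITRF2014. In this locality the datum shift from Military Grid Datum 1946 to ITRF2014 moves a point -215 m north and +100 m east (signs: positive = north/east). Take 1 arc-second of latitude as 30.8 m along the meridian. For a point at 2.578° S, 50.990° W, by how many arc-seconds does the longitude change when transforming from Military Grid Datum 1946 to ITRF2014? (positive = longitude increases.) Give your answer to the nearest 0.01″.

At latitude -2.578°, cos φ = 0.998988.
1″ of longitude at this latitude = 30.80 × cos φ = 30.7688 m, so Δλ = 100.0 / 30.7688 = 3.250″.

Δλ = 3.25″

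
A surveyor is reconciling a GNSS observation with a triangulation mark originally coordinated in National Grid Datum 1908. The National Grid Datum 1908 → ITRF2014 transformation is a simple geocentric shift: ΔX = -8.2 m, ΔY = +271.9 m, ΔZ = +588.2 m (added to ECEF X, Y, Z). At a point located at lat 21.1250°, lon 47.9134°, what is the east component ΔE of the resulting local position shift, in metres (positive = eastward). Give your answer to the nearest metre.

ΔE = 188 m

The local east axis at (φ, λ) is (−sin λ, cos λ, 0), so ΔE = −sin(47.9134°)·(-8.2) + cos(47.9134°)·271.9 = 188.33 m.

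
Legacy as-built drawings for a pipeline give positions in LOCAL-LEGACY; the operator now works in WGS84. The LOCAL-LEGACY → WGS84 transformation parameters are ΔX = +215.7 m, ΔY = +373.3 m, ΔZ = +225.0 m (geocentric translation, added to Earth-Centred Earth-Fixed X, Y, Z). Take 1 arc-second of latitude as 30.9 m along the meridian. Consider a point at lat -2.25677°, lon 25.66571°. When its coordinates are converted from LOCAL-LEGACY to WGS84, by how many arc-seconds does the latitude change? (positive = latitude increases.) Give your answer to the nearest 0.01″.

sin φ = -0.039378, cos φ = 0.999224, sin λ = 0.433120, cos λ = 0.901336.
North component: ΔN = −sin φ cos λ·ΔX − sin φ sin λ·ΔY + cos φ·ΔZ = −(-0.039378)(0.901336)(215.7) − (-0.039378)(0.433120)(373.3) + (0.999224)(225.0) = 238.85 m.
1° of latitude spans 3600 × 30.90 = 111240 m, so Δφ = 238.85 / 111240 × 3600 = 7.730″.

Δφ = 7.73″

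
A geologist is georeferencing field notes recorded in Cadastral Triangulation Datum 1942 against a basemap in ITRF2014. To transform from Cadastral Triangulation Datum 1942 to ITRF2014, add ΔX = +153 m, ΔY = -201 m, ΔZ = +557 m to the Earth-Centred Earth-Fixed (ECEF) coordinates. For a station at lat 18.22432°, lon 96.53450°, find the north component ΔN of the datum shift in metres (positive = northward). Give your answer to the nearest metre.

The local north axis is (−sin φ cos λ, −sin φ sin λ, cos φ), giving ΔN = 5.445 + 62.452 + 529.061 = 596.96 m.

ΔN = 597 m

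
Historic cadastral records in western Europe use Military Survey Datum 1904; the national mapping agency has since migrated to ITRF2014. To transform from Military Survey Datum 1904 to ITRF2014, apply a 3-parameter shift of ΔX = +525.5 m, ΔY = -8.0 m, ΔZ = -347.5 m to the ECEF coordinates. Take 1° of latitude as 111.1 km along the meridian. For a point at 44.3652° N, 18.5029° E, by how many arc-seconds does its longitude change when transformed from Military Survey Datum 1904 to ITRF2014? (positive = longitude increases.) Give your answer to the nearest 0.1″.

Δλ = -7.9″

sin φ = 0.699229, cos φ = 0.714898, sin λ = 0.317353, cos λ = 0.948308.
East component: ΔE = −sin λ·ΔX + cos λ·ΔY = −(0.317353)(525.5) + (0.948308)(-8.0) = -174.36 m.
1° of latitude spans 111100 m; at latitude φ, 1° of longitude spans that × cos φ = 79425.1 m, so Δλ = -174.36 / 79425.1 × 3600 = -7.903″.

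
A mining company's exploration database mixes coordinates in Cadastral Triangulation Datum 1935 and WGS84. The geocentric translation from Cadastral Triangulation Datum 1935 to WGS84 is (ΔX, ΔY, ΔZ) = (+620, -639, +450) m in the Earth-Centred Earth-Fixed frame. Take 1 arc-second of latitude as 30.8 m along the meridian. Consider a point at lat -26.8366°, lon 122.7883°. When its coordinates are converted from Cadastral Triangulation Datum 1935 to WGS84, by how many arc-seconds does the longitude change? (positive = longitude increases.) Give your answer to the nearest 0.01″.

sin φ = -0.451448, cos φ = 0.892298, sin λ = 0.840677, cos λ = -0.541537.
East component: ΔE = −sin λ·ΔX + cos λ·ΔY = −(0.840677)(620) + (-0.541537)(-639) = -175.18 m.
1° of latitude spans 3600 × 30.80 = 110880 m; at latitude φ, 1° of longitude spans that × cos φ = 98938.0 m, so Δλ = -175.18 / 98938.0 × 3600 = -6.374″.

Δλ = -6.37″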